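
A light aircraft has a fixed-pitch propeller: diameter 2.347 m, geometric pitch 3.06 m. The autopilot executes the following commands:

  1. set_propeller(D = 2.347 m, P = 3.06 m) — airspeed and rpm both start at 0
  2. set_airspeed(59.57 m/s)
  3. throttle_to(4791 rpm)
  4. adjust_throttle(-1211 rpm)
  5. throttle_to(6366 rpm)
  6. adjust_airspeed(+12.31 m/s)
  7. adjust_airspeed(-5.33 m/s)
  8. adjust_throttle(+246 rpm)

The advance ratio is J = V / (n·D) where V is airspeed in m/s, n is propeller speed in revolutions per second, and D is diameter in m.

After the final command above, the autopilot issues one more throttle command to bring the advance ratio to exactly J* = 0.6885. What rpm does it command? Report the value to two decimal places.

set_propeller: D = 2.347 m, P = 3.06 m (p = P/D = 1.303792); state ← (V=0, rpm=0)
set_airspeed(59.57): V ← 59.57 m/s
throttle_to(4791): rpm ← 4791
adjust_throttle(-1211): rpm ← 4791 -1211 = 3580
throttle_to(6366): rpm ← 6366
adjust_airspeed(+12.31): V ← 59.57 +12.31 = 71.88 m/s
adjust_airspeed(-5.33): V ← 71.88 -5.33 = 66.55 m/s
adjust_throttle(+246): rpm ← 6366 +246 = 6612
final state: V = 66.55 m/s, rpm = 6612 → n = rpm/60 = 110.200000 rev/s
target J* = 0.6885; solve J* = V/(n·D) for n: n = V/(J*·D) = 66.55/(0.6885 × 2.347) = 41.184237 rev/s
rpm = 60·n = 2471.054227

rpm = 2471.05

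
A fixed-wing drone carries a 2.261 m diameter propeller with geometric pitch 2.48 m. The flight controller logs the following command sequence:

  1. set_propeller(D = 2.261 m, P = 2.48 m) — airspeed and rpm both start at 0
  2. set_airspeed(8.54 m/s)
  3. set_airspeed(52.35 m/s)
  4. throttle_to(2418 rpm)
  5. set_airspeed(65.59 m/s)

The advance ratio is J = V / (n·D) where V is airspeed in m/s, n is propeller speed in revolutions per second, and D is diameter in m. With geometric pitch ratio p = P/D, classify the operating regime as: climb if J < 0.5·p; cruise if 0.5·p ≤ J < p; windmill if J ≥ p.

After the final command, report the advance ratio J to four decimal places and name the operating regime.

set_propeller: D = 2.261 m, P = 2.48 m (p = P/D = 1.096860); state ← (V=0, rpm=0)
set_airspeed(8.54): V ← 8.54 m/s
set_airspeed(52.35): V ← 52.35 m/s
throttle_to(2418): rpm ← 2418
set_airspeed(65.59): V ← 65.59 m/s
final state: V = 65.59 m/s, rpm = 2418 → n = rpm/60 = 40.300000 rev/s
J = V / (n·D) = 65.59 / (40.300000 × 2.261) = 0.719833
regime bands: climb J<0.5484 | cruise [0.5484, 1.0969) | windmill J≥1.0969
J = 0.7198 → cruise

J = 0.7198, regime = cruise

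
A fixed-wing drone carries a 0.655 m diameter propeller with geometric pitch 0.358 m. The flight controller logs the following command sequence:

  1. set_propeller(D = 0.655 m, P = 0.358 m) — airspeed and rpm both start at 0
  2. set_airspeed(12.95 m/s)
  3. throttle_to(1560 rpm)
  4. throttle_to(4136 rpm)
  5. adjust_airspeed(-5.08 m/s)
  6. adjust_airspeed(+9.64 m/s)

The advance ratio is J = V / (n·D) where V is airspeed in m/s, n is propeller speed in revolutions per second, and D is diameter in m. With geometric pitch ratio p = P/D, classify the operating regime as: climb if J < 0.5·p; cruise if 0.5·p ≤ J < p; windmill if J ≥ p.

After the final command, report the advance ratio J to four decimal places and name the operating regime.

set_propeller: D = 0.655 m, P = 0.358 m (p = P/D = 0.546565); state ← (V=0, rpm=0)
set_airspeed(12.95): V ← 12.95 m/s
throttle_to(1560): rpm ← 1560
throttle_to(4136): rpm ← 4136
adjust_airspeed(-5.08): V ← 12.95 -5.08 = 7.87 m/s
adjust_airspeed(+9.64): V ← 7.87 +9.64 = 17.51 m/s
final state: V = 17.51 m/s, rpm = 4136 → n = rpm/60 = 68.933333 rev/s
J = V / (n·D) = 17.51 / (68.933333 × 0.655) = 0.387807
regime bands: climb J<0.2733 | cruise [0.2733, 0.5466) | windmill J≥0.5466
J = 0.3878 → cruise

J = 0.3878, regime = cruise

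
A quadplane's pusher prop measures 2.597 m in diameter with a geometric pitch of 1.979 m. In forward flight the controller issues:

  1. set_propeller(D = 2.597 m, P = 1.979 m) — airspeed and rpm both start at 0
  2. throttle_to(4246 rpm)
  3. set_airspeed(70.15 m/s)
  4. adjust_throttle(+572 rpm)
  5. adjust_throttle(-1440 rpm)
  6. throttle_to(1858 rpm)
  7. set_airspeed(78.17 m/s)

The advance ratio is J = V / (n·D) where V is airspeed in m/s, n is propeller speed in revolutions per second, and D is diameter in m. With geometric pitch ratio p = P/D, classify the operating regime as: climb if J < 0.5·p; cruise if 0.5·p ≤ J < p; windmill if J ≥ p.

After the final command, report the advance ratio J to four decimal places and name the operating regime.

set_propeller: D = 2.597 m, P = 1.979 m (p = P/D = 0.762033); state ← (V=0, rpm=0)
throttle_to(4246): rpm ← 4246
set_airspeed(70.15): V ← 70.15 m/s
adjust_throttle(+572): rpm ← 4246 +572 = 4818
adjust_throttle(-1440): rpm ← 4818 -1440 = 3378
throttle_to(1858): rpm ← 1858
set_airspeed(78.17): V ← 78.17 m/s
final state: V = 78.17 m/s, rpm = 1858 → n = rpm/60 = 30.966667 rev/s
J = V / (n·D) = 78.17 / (30.966667 × 2.597) = 0.972017
regime bands: climb J<0.3810 | cruise [0.3810, 0.7620) | windmill J≥0.7620
J = 0.9720 → windmill

J = 0.9720, regime = windmill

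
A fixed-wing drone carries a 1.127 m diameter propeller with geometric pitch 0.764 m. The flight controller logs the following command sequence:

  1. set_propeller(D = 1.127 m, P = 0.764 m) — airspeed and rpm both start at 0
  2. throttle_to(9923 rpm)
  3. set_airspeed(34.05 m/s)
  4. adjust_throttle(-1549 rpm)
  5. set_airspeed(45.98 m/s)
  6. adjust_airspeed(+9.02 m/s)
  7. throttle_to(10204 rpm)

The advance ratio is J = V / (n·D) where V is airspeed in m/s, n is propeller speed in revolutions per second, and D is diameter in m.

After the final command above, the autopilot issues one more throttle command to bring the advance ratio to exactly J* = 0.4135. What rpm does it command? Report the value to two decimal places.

set_propeller: D = 1.127 m, P = 0.764 m (p = P/D = 0.677906); state ← (V=0, rpm=0)
throttle_to(9923): rpm ← 9923
set_airspeed(34.05): V ← 34.05 m/s
adjust_throttle(-1549): rpm ← 9923 -1549 = 8374
set_airspeed(45.98): V ← 45.98 m/s
adjust_airspeed(+9.02): V ← 45.98 +9.02 = 55 m/s
throttle_to(10204): rpm ← 10204
final state: V = 55 m/s, rpm = 10204 → n = rpm/60 = 170.066667 rev/s
target J* = 0.4135; solve J* = V/(n·D) for n: n = V/(J*·D) = 55/(0.4135 × 1.127) = 118.022079 rev/s
rpm = 60·n = 7081.324723

rpm = 7081.32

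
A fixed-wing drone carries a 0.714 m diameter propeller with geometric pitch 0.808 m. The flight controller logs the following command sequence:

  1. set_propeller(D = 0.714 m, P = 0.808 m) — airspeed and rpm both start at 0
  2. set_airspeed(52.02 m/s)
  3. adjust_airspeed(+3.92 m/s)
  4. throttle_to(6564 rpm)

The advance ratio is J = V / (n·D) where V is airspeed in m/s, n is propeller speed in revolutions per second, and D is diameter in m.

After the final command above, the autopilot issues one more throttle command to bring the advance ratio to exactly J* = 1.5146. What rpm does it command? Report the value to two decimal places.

set_propeller: D = 0.714 m, P = 0.808 m (p = P/D = 1.131653); state ← (V=0, rpm=0)
set_airspeed(52.02): V ← 52.02 m/s
adjust_airspeed(+3.92): V ← 52.02 +3.92 = 55.94 m/s
throttle_to(6564): rpm ← 6564
final state: V = 55.94 m/s, rpm = 6564 → n = rpm/60 = 109.400000 rev/s
target J* = 1.5146; solve J* = V/(n·D) for n: n = V/(J*·D) = 55.94/(1.5146 × 0.714) = 51.728073 rev/s
rpm = 60·n = 3103.684363

rpm = 3103.68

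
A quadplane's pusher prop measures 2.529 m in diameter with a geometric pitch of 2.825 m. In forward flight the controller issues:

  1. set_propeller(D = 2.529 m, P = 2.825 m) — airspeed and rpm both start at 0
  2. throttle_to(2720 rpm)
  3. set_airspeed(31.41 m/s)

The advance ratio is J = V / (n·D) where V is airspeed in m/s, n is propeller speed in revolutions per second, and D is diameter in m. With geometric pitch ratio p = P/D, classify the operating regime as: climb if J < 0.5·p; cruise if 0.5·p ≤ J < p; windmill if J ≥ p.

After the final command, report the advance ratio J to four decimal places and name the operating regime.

set_propeller: D = 2.529 m, P = 2.825 m (p = P/D = 1.117042); state ← (V=0, rpm=0)
throttle_to(2720): rpm ← 2720
set_airspeed(31.41): V ← 31.41 m/s
final state: V = 31.41 m/s, rpm = 2720 → n = rpm/60 = 45.333333 rev/s
J = V / (n·D) = 31.41 / (45.333333 × 2.529) = 0.273969
regime bands: climb J<0.5585 | cruise [0.5585, 1.1170) | windmill J≥1.1170
J = 0.2740 → climb

J = 0.2740, regime = climb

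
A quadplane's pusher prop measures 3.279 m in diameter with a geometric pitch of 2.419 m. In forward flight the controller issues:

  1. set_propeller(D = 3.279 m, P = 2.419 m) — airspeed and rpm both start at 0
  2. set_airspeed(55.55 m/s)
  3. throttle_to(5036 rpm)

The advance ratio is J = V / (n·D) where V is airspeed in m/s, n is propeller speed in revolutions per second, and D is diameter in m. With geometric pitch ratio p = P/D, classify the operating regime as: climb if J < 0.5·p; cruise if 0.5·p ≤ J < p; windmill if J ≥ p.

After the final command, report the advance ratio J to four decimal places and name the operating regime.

set_propeller: D = 3.279 m, P = 2.419 m (p = P/D = 0.737725); state ← (V=0, rpm=0)
set_airspeed(55.55): V ← 55.55 m/s
throttle_to(5036): rpm ← 5036
final state: V = 55.55 m/s, rpm = 5036 → n = rpm/60 = 83.933333 rev/s
J = V / (n·D) = 55.55 / (83.933333 × 3.279) = 0.201840
regime bands: climb J<0.3689 | cruise [0.3689, 0.7377) | windmill J≥0.7377
J = 0.2018 → climb

J = 0.2018, regime = climb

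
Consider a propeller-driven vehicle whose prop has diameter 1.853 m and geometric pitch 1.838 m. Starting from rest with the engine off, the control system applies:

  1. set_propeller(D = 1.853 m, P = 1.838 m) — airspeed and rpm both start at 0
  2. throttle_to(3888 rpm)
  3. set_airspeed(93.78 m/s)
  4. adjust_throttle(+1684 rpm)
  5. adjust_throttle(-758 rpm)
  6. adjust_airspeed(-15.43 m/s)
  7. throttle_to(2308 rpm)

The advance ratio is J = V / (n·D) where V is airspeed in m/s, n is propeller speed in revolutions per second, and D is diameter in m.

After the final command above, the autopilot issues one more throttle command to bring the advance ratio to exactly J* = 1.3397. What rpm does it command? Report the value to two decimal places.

set_propeller: D = 1.853 m, P = 1.838 m (p = P/D = 0.991905); state ← (V=0, rpm=0)
throttle_to(3888): rpm ← 3888
set_airspeed(93.78): V ← 93.78 m/s
adjust_throttle(+1684): rpm ← 3888 +1684 = 5572
adjust_throttle(-758): rpm ← 5572 -758 = 4814
adjust_airspeed(-15.43): V ← 93.78 -15.43 = 78.35 m/s
throttle_to(2308): rpm ← 2308
final state: V = 78.35 m/s, rpm = 2308 → n = rpm/60 = 38.466667 rev/s
target J* = 1.3397; solve J* = V/(n·D) for n: n = V/(J*·D) = 78.35/(1.3397 × 1.853) = 31.561383 rev/s
rpm = 60·n = 1893.682974

rpm = 1893.68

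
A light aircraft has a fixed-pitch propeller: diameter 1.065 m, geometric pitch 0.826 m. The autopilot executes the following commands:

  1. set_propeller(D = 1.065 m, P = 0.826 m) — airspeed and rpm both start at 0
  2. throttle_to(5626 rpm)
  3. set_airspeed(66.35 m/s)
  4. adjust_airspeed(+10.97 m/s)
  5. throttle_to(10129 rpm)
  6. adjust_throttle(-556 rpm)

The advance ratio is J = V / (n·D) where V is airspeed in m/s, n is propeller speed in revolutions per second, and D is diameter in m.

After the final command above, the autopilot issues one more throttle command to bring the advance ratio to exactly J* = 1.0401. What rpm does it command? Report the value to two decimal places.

rpm = 4188.11

set_propeller: D = 1.065 m, P = 0.826 m (p = P/D = 0.775587); state ← (V=0, rpm=0)
throttle_to(5626): rpm ← 5626
set_airspeed(66.35): V ← 66.35 m/s
adjust_airspeed(+10.97): V ← 66.35 +10.97 = 77.32 m/s
throttle_to(10129): rpm ← 10129
adjust_throttle(-556): rpm ← 10129 -556 = 9573
final state: V = 77.32 m/s, rpm = 9573 → n = rpm/60 = 159.550000 rev/s
target J* = 1.0401; solve J* = V/(n·D) for n: n = V/(J*·D) = 77.32/(1.0401 × 1.065) = 69.801883 rev/s
rpm = 60·n = 4188.113006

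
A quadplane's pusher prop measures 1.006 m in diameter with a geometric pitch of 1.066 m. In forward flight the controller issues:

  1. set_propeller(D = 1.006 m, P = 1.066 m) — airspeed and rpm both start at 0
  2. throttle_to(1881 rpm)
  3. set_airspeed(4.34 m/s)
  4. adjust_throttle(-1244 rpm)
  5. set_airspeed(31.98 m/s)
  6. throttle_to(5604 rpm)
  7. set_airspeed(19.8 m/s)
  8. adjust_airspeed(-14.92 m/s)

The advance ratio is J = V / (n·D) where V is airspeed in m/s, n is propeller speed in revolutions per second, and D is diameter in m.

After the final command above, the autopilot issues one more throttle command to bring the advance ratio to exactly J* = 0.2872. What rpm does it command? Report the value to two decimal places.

set_propeller: D = 1.006 m, P = 1.066 m (p = P/D = 1.059642); state ← (V=0, rpm=0)
throttle_to(1881): rpm ← 1881
set_airspeed(4.34): V ← 4.34 m/s
adjust_throttle(-1244): rpm ← 1881 -1244 = 637
set_airspeed(31.98): V ← 31.98 m/s
throttle_to(5604): rpm ← 5604
set_airspeed(19.8): V ← 19.8 m/s
adjust_airspeed(-14.92): V ← 19.8 -14.92 = 4.88 m/s
final state: V = 4.88 m/s, rpm = 5604 → n = rpm/60 = 93.400000 rev/s
target J* = 0.2872; solve J* = V/(n·D) for n: n = V/(J*·D) = 4.88/(0.2872 × 1.006) = 16.890302 rev/s
rpm = 60·n = 1013.418099

rpm = 1013.42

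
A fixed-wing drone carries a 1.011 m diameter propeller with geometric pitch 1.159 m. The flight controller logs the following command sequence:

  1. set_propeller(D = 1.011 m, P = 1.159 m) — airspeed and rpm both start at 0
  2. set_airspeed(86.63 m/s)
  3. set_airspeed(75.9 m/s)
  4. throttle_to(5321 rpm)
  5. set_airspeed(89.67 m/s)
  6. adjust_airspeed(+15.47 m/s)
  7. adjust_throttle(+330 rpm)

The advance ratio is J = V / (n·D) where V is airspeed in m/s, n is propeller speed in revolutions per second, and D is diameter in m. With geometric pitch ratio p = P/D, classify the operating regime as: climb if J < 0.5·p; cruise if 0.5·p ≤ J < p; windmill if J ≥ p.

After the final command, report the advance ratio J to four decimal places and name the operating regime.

set_propeller: D = 1.011 m, P = 1.159 m (p = P/D = 1.146390); state ← (V=0, rpm=0)
set_airspeed(86.63): V ← 86.63 m/s
set_airspeed(75.9): V ← 75.9 m/s
throttle_to(5321): rpm ← 5321
set_airspeed(89.67): V ← 89.67 m/s
adjust_airspeed(+15.47): V ← 89.67 +15.47 = 105.14 m/s
adjust_throttle(+330): rpm ← 5321 +330 = 5651
final state: V = 105.14 m/s, rpm = 5651 → n = rpm/60 = 94.183333 rev/s
J = V / (n·D) = 105.14 / (94.183333 × 1.011) = 1.104187
regime bands: climb J<0.5732 | cruise [0.5732, 1.1464) | windmill J≥1.1464
J = 1.1042 → cruise

J = 1.1042, regime = cruise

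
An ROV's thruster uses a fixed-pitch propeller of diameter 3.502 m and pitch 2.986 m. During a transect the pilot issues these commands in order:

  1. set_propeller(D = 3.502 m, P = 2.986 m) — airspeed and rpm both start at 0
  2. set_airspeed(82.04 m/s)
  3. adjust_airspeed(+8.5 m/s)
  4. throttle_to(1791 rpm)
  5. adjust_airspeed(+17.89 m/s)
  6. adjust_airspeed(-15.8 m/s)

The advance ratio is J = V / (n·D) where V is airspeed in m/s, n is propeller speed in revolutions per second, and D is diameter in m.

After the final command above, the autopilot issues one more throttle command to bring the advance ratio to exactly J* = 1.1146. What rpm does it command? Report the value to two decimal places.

set_propeller: D = 3.502 m, P = 2.986 m (p = P/D = 0.852656); state ← (V=0, rpm=0)
set_airspeed(82.04): V ← 82.04 m/s
adjust_airspeed(+8.5): V ← 82.04 +8.5 = 90.54 m/s
throttle_to(1791): rpm ← 1791
adjust_airspeed(+17.89): V ← 90.54 +17.89 = 108.43 m/s
adjust_airspeed(-15.8): V ← 108.43 -15.8 = 92.63 m/s
final state: V = 92.63 m/s, rpm = 1791 → n = rpm/60 = 29.850000 rev/s
target J* = 1.1146; solve J* = V/(n·D) for n: n = V/(J*·D) = 92.63/(1.1146 × 3.502) = 23.731024 rev/s
rpm = 60·n = 1423.861457

rpm = 1423.86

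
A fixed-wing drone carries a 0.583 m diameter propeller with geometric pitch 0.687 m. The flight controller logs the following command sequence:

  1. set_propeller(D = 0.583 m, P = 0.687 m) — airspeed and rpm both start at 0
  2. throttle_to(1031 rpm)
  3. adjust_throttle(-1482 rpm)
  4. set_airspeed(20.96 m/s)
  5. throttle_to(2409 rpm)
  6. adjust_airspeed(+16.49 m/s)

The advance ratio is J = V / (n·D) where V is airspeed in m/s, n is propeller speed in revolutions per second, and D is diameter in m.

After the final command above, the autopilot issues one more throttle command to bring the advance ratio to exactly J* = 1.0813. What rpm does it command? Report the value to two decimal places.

set_propeller: D = 0.583 m, P = 0.687 m (p = P/D = 1.178388); state ← (V=0, rpm=0)
throttle_to(1031): rpm ← 1031
adjust_throttle(-1482): rpm ← 1031 -1482 = -451
set_airspeed(20.96): V ← 20.96 m/s
throttle_to(2409): rpm ← 2409
adjust_airspeed(+16.49): V ← 20.96 +16.49 = 37.45 m/s
final state: V = 37.45 m/s, rpm = 2409 → n = rpm/60 = 40.150000 rev/s
target J* = 1.0813; solve J* = V/(n·D) for n: n = V/(J*·D) = 37.45/(1.0813 × 0.583) = 59.406924 rev/s
rpm = 60·n = 3564.415427

rpm = 3564.42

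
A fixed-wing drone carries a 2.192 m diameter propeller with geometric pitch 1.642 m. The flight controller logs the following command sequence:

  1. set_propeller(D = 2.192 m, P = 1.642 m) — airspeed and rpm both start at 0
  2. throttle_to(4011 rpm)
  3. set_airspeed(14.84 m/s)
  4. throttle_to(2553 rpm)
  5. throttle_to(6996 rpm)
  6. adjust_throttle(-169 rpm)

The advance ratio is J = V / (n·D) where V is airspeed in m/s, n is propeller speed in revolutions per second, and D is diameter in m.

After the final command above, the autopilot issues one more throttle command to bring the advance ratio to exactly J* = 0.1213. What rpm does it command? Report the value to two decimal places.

set_propeller: D = 2.192 m, P = 1.642 m (p = P/D = 0.749088); state ← (V=0, rpm=0)
throttle_to(4011): rpm ← 4011
set_airspeed(14.84): V ← 14.84 m/s
throttle_to(2553): rpm ← 2553
throttle_to(6996): rpm ← 6996
adjust_throttle(-169): rpm ← 6996 -169 = 6827
final state: V = 14.84 m/s, rpm = 6827 → n = rpm/60 = 113.783333 rev/s
target J* = 0.1213; solve J* = V/(n·D) for n: n = V/(J*·D) = 14.84/(0.1213 × 2.192) = 55.812638 rev/s
rpm = 60·n = 3348.758282

rpm = 3348.76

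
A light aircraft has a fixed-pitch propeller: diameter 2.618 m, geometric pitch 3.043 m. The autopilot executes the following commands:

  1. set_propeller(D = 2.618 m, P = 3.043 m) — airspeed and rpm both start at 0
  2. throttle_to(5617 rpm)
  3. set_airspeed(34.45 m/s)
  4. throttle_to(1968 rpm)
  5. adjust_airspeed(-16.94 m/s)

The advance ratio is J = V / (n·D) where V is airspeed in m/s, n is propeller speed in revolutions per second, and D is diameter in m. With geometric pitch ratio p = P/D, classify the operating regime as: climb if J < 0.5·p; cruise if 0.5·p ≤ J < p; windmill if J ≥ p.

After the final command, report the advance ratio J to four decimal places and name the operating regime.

set_propeller: D = 2.618 m, P = 3.043 m (p = P/D = 1.162338); state ← (V=0, rpm=0)
throttle_to(5617): rpm ← 5617
set_airspeed(34.45): V ← 34.45 m/s
throttle_to(1968): rpm ← 1968
adjust_airspeed(-16.94): V ← 34.45 -16.94 = 17.51 m/s
final state: V = 17.51 m/s, rpm = 1968 → n = rpm/60 = 32.800000 rev/s
J = V / (n·D) = 17.51 / (32.800000 × 2.618) = 0.203912
regime bands: climb J<0.5812 | cruise [0.5812, 1.1623) | windmill J≥1.1623
J = 0.2039 → climb

J = 0.2039, regime = climb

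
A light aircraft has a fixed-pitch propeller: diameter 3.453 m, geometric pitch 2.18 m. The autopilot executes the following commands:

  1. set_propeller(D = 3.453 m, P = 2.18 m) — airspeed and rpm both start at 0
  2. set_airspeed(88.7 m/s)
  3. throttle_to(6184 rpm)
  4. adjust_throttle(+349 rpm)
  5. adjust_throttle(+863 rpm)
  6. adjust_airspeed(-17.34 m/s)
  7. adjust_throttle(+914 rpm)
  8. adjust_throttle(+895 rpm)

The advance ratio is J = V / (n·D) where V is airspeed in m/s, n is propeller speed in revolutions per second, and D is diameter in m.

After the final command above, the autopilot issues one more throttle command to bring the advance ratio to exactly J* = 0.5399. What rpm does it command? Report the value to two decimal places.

set_propeller: D = 3.453 m, P = 2.18 m (p = P/D = 0.631335); state ← (V=0, rpm=0)
set_airspeed(88.7): V ← 88.7 m/s
throttle_to(6184): rpm ← 6184
adjust_throttle(+349): rpm ← 6184 +349 = 6533
adjust_throttle(+863): rpm ← 6533 +863 = 7396
adjust_airspeed(-17.34): V ← 88.7 -17.34 = 71.36 m/s
adjust_throttle(+914): rpm ← 7396 +914 = 8310
adjust_throttle(+895): rpm ← 8310 +895 = 9205
final state: V = 71.36 m/s, rpm = 9205 → n = rpm/60 = 153.416667 rev/s
target J* = 0.5399; solve J* = V/(n·D) for n: n = V/(J*·D) = 71.36/(0.5399 × 3.453) = 38.277621 rev/s
rpm = 60·n = 2296.657247

rpm = 2296.66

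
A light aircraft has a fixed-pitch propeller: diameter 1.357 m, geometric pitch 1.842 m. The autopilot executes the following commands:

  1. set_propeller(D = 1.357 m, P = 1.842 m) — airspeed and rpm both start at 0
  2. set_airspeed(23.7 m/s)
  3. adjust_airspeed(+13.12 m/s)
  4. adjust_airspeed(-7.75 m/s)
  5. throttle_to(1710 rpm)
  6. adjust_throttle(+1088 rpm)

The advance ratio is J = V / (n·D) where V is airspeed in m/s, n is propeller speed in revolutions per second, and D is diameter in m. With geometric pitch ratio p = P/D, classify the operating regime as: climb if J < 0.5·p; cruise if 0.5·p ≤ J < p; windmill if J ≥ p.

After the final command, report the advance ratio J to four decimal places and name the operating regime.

J = 0.4594, regime = climb

set_propeller: D = 1.357 m, P = 1.842 m (p = P/D = 1.357406); state ← (V=0, rpm=0)
set_airspeed(23.7): V ← 23.7 m/s
adjust_airspeed(+13.12): V ← 23.7 +13.12 = 36.82 m/s
adjust_airspeed(-7.75): V ← 36.82 -7.75 = 29.07 m/s
throttle_to(1710): rpm ← 1710
adjust_throttle(+1088): rpm ← 1710 +1088 = 2798
final state: V = 29.07 m/s, rpm = 2798 → n = rpm/60 = 46.633333 rev/s
J = V / (n·D) = 29.07 / (46.633333 × 1.357) = 0.459376
regime bands: climb J<0.6787 | cruise [0.6787, 1.3574) | windmill J≥1.3574
J = 0.4594 → climb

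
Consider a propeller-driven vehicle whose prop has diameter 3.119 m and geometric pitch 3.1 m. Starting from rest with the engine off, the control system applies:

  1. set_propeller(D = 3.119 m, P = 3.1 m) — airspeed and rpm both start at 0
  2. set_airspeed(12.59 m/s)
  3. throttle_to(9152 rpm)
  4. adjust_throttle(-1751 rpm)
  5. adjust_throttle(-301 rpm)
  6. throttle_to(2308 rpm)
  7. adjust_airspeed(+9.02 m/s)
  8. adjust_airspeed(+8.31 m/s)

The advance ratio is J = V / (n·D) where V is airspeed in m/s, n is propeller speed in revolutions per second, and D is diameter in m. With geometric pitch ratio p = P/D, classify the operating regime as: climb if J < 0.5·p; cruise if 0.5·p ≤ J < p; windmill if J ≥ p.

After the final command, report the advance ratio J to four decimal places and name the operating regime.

J = 0.2494, regime = climb

set_propeller: D = 3.119 m, P = 3.1 m (p = P/D = 0.993908); state ← (V=0, rpm=0)
set_airspeed(12.59): V ← 12.59 m/s
throttle_to(9152): rpm ← 9152
adjust_throttle(-1751): rpm ← 9152 -1751 = 7401
adjust_throttle(-301): rpm ← 7401 -301 = 7100
throttle_to(2308): rpm ← 2308
adjust_airspeed(+9.02): V ← 12.59 +9.02 = 21.61 m/s
adjust_airspeed(+8.31): V ← 21.61 +8.31 = 29.92 m/s
final state: V = 29.92 m/s, rpm = 2308 → n = rpm/60 = 38.466667 rev/s
J = V / (n·D) = 29.92 / (38.466667 × 3.119) = 0.249380
regime bands: climb J<0.4970 | cruise [0.4970, 0.9939) | windmill J≥0.9939
J = 0.2494 → climb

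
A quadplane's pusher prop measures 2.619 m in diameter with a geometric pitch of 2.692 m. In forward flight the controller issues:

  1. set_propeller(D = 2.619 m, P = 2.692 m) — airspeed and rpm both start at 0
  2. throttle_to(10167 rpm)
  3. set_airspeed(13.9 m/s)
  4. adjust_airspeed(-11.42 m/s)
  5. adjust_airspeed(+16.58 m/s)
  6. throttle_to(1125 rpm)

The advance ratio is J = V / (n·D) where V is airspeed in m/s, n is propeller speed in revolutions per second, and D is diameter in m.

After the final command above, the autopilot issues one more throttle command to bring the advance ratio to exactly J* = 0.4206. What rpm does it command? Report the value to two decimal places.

set_propeller: D = 2.619 m, P = 2.692 m (p = P/D = 1.027873); state ← (V=0, rpm=0)
throttle_to(10167): rpm ← 10167
set_airspeed(13.9): V ← 13.9 m/s
adjust_airspeed(-11.42): V ← 13.9 -11.42 = 2.48 m/s
adjust_airspeed(+16.58): V ← 2.48 +16.58 = 19.06 m/s
throttle_to(1125): rpm ← 1125
final state: V = 19.06 m/s, rpm = 1125 → n = rpm/60 = 18.750000 rev/s
target J* = 0.4206; solve J* = V/(n·D) for n: n = V/(J*·D) = 19.06/(0.4206 × 2.619) = 17.302869 rev/s
rpm = 60·n = 1038.172163

rpm = 1038.17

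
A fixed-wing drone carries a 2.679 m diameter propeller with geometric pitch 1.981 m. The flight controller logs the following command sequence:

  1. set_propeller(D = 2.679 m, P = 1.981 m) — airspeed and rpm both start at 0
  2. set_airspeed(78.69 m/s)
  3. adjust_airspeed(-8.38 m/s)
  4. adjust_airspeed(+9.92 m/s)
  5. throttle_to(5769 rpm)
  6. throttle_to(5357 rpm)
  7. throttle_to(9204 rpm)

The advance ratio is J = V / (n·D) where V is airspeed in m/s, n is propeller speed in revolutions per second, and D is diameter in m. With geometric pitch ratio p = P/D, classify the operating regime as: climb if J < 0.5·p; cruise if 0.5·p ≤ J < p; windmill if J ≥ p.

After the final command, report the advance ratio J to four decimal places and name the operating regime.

set_propeller: D = 2.679 m, P = 1.981 m (p = P/D = 0.739455); state ← (V=0, rpm=0)
set_airspeed(78.69): V ← 78.69 m/s
adjust_airspeed(-8.38): V ← 78.69 -8.38 = 70.31 m/s
adjust_airspeed(+9.92): V ← 70.31 +9.92 = 80.23 m/s
throttle_to(5769): rpm ← 5769
throttle_to(5357): rpm ← 5357
throttle_to(9204): rpm ← 9204
final state: V = 80.23 m/s, rpm = 9204 → n = rpm/60 = 153.400000 rev/s
J = V / (n·D) = 80.23 / (153.400000 × 2.679) = 0.195226
regime bands: climb J<0.3697 | cruise [0.3697, 0.7395) | windmill J≥0.7395
J = 0.1952 → climb

J = 0.1952, regime = climb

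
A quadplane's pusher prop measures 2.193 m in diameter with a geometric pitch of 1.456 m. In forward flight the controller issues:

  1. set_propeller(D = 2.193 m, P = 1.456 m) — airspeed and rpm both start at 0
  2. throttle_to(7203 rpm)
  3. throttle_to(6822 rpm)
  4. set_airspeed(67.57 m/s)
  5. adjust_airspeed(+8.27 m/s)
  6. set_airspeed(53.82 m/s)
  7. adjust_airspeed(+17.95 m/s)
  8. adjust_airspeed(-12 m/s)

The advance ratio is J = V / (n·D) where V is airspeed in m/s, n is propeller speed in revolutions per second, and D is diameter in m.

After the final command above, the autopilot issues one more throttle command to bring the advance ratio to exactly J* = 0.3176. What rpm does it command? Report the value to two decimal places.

rpm = 5148.91

set_propeller: D = 2.193 m, P = 1.456 m (p = P/D = 0.663931); state ← (V=0, rpm=0)
throttle_to(7203): rpm ← 7203
throttle_to(6822): rpm ← 6822
set_airspeed(67.57): V ← 67.57 m/s
adjust_airspeed(+8.27): V ← 67.57 +8.27 = 75.84 m/s
set_airspeed(53.82): V ← 53.82 m/s
adjust_airspeed(+17.95): V ← 53.82 +17.95 = 71.77 m/s
adjust_airspeed(-12): V ← 71.77 -12 = 59.77 m/s
final state: V = 59.77 m/s, rpm = 6822 → n = rpm/60 = 113.700000 rev/s
target J* = 0.3176; solve J* = V/(n·D) for n: n = V/(J*·D) = 59.77/(0.3176 × 2.193) = 85.815182 rev/s
rpm = 60·n = 5148.910950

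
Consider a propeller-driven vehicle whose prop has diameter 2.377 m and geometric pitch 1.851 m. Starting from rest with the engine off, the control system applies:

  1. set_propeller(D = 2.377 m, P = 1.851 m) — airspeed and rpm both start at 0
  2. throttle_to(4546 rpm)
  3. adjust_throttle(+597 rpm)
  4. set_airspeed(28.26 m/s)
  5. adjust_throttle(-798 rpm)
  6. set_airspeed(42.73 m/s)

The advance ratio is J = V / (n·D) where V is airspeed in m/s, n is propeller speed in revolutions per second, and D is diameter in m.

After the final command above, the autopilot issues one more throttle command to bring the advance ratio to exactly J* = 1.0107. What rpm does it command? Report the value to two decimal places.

rpm = 1067.17

set_propeller: D = 2.377 m, P = 1.851 m (p = P/D = 0.778713); state ← (V=0, rpm=0)
throttle_to(4546): rpm ← 4546
adjust_throttle(+597): rpm ← 4546 +597 = 5143
set_airspeed(28.26): V ← 28.26 m/s
adjust_throttle(-798): rpm ← 5143 -798 = 4345
set_airspeed(42.73): V ← 42.73 m/s
final state: V = 42.73 m/s, rpm = 4345 → n = rpm/60 = 72.416667 rev/s
target J* = 1.0107; solve J* = V/(n·D) for n: n = V/(J*·D) = 42.73/(1.0107 × 2.377) = 17.786129 rev/s
rpm = 60·n = 1067.167758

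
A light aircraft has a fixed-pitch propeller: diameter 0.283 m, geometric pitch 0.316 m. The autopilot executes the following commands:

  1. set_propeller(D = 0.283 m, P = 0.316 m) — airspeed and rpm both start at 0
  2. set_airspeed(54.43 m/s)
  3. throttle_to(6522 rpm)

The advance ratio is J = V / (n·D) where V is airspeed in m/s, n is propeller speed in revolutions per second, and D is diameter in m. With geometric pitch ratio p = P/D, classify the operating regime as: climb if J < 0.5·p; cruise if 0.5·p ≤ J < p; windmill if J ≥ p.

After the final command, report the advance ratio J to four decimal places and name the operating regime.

J = 1.7694, regime = windmill

set_propeller: D = 0.283 m, P = 0.316 m (p = P/D = 1.116608); state ← (V=0, rpm=0)
set_airspeed(54.43): V ← 54.43 m/s
throttle_to(6522): rpm ← 6522
final state: V = 54.43 m/s, rpm = 6522 → n = rpm/60 = 108.700000 rev/s
J = V / (n·D) = 54.43 / (108.700000 × 0.283) = 1.769385
regime bands: climb J<0.5583 | cruise [0.5583, 1.1166) | windmill J≥1.1166
J = 1.7694 → windmill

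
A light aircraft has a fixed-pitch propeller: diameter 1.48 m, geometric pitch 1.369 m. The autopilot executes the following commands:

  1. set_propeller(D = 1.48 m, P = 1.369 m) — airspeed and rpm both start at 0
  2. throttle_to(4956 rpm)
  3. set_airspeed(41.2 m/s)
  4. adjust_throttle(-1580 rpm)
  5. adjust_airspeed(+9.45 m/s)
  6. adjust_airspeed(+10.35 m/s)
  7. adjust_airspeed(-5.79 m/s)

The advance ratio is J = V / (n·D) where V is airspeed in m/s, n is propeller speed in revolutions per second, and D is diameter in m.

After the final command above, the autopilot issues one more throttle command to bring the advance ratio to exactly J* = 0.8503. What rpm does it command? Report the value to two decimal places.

rpm = 2632.30

set_propeller: D = 1.48 m, P = 1.369 m (p = P/D = 0.925000); state ← (V=0, rpm=0)
throttle_to(4956): rpm ← 4956
set_airspeed(41.2): V ← 41.2 m/s
adjust_throttle(-1580): rpm ← 4956 -1580 = 3376
adjust_airspeed(+9.45): V ← 41.2 +9.45 = 50.65 m/s
adjust_airspeed(+10.35): V ← 50.65 +10.35 = 61 m/s
adjust_airspeed(-5.79): V ← 61 -5.79 = 55.21 m/s
final state: V = 55.21 m/s, rpm = 3376 → n = rpm/60 = 56.266667 rev/s
target J* = 0.8503; solve J* = V/(n·D) for n: n = V/(J*·D) = 55.21/(0.8503 × 1.48) = 43.871638 rev/s
rpm = 60·n = 2632.298299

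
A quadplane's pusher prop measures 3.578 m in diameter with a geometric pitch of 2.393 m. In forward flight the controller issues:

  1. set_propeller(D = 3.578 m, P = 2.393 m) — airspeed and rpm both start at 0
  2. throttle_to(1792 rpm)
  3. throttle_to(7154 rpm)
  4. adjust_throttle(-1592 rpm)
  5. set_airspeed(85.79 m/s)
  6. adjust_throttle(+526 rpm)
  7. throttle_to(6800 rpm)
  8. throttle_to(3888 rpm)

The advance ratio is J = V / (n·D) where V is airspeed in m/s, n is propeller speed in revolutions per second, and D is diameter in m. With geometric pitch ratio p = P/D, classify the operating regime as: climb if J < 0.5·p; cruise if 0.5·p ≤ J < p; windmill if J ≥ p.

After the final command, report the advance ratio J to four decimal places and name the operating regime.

J = 0.3700, regime = cruise

set_propeller: D = 3.578 m, P = 2.393 m (p = P/D = 0.668809); state ← (V=0, rpm=0)
throttle_to(1792): rpm ← 1792
throttle_to(7154): rpm ← 7154
adjust_throttle(-1592): rpm ← 7154 -1592 = 5562
set_airspeed(85.79): V ← 85.79 m/s
adjust_throttle(+526): rpm ← 5562 +526 = 6088
throttle_to(6800): rpm ← 6800
throttle_to(3888): rpm ← 3888
final state: V = 85.79 m/s, rpm = 3888 → n = rpm/60 = 64.800000 rev/s
J = V / (n·D) = 85.79 / (64.800000 × 3.578) = 0.370017
regime bands: climb J<0.3344 | cruise [0.3344, 0.6688) | windmill J≥0.6688
J = 0.3700 → cruise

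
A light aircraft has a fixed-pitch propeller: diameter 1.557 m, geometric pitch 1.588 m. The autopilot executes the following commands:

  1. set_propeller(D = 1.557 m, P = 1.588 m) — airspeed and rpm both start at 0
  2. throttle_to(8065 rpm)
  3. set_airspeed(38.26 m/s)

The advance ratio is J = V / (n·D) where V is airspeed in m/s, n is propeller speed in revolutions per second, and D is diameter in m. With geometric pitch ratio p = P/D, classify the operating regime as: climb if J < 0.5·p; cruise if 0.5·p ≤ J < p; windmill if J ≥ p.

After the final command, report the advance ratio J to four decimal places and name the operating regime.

J = 0.1828, regime = climb

set_propeller: D = 1.557 m, P = 1.588 m (p = P/D = 1.019910); state ← (V=0, rpm=0)
throttle_to(8065): rpm ← 8065
set_airspeed(38.26): V ← 38.26 m/s
final state: V = 38.26 m/s, rpm = 8065 → n = rpm/60 = 134.416667 rev/s
J = V / (n·D) = 38.26 / (134.416667 × 1.557) = 0.182811
regime bands: climb J<0.5100 | cruise [0.5100, 1.0199) | windmill J≥1.0199
J = 0.1828 → climb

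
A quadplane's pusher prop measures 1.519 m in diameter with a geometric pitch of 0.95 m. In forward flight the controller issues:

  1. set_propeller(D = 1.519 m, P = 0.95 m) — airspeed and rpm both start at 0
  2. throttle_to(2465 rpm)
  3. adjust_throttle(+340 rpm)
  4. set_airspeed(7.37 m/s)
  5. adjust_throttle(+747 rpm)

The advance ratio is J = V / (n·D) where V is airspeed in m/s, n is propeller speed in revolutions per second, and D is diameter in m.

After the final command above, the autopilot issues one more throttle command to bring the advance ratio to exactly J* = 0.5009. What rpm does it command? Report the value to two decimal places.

rpm = 581.18

set_propeller: D = 1.519 m, P = 0.95 m (p = P/D = 0.625411); state ← (V=0, rpm=0)
throttle_to(2465): rpm ← 2465
adjust_throttle(+340): rpm ← 2465 +340 = 2805
set_airspeed(7.37): V ← 7.37 m/s
adjust_throttle(+747): rpm ← 2805 +747 = 3552
final state: V = 7.37 m/s, rpm = 3552 → n = rpm/60 = 59.200000 rev/s
target J* = 0.5009; solve J* = V/(n·D) for n: n = V/(J*·D) = 7.37/(0.5009 × 1.519) = 9.686317 rev/s
rpm = 60·n = 581.179026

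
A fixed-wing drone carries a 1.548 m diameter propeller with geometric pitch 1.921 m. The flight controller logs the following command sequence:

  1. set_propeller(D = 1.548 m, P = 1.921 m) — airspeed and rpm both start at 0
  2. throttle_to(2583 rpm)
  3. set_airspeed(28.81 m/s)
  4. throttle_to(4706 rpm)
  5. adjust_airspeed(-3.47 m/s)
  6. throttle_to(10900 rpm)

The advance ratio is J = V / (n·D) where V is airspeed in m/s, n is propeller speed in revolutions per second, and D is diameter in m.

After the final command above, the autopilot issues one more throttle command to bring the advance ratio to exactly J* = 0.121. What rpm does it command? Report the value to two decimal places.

rpm = 8117.11

set_propeller: D = 1.548 m, P = 1.921 m (p = P/D = 1.240956); state ← (V=0, rpm=0)
throttle_to(2583): rpm ← 2583
set_airspeed(28.81): V ← 28.81 m/s
throttle_to(4706): rpm ← 4706
adjust_airspeed(-3.47): V ← 28.81 -3.47 = 25.34 m/s
throttle_to(10900): rpm ← 10900
final state: V = 25.34 m/s, rpm = 10900 → n = rpm/60 = 181.666667 rev/s
target J* = 0.121; solve J* = V/(n·D) for n: n = V/(J*·D) = 25.34/(0.121 × 1.548) = 135.285199 rev/s
rpm = 60·n = 8117.111923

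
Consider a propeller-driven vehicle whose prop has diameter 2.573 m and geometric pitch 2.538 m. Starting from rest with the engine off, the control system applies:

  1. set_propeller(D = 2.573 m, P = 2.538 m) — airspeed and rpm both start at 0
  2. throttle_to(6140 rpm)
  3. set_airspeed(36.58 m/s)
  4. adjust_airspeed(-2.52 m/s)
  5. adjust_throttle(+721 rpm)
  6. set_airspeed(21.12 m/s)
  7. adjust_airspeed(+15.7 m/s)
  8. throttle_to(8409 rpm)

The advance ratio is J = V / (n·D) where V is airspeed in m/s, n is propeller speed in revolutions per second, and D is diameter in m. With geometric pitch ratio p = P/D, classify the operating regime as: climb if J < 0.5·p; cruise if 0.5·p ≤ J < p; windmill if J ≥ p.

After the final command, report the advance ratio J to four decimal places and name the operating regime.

set_propeller: D = 2.573 m, P = 2.538 m (p = P/D = 0.986397); state ← (V=0, rpm=0)
throttle_to(6140): rpm ← 6140
set_airspeed(36.58): V ← 36.58 m/s
adjust_airspeed(-2.52): V ← 36.58 -2.52 = 34.06 m/s
adjust_throttle(+721): rpm ← 6140 +721 = 6861
set_airspeed(21.12): V ← 21.12 m/s
adjust_airspeed(+15.7): V ← 21.12 +15.7 = 36.82 m/s
throttle_to(8409): rpm ← 8409
final state: V = 36.82 m/s, rpm = 8409 → n = rpm/60 = 140.150000 rev/s
J = V / (n·D) = 36.82 / (140.150000 × 2.573) = 0.102106
regime bands: climb J<0.4932 | cruise [0.4932, 0.9864) | windmill J≥0.9864
J = 0.1021 → climb

J = 0.1021, regime = climb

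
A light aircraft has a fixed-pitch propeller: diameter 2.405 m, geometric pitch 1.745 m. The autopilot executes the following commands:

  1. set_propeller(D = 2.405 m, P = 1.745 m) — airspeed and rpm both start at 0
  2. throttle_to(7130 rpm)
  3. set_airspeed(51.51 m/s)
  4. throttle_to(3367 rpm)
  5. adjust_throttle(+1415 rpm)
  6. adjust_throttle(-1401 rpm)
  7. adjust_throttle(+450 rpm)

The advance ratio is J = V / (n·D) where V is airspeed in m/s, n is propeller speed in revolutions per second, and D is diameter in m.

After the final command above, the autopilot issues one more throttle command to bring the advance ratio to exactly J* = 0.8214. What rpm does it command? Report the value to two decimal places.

rpm = 1564.49

set_propeller: D = 2.405 m, P = 1.745 m (p = P/D = 0.725572); state ← (V=0, rpm=0)
throttle_to(7130): rpm ← 7130
set_airspeed(51.51): V ← 51.51 m/s
throttle_to(3367): rpm ← 3367
adjust_throttle(+1415): rpm ← 3367 +1415 = 4782
adjust_throttle(-1401): rpm ← 4782 -1401 = 3381
adjust_throttle(+450): rpm ← 3381 +450 = 3831
final state: V = 51.51 m/s, rpm = 3831 → n = rpm/60 = 63.850000 rev/s
target J* = 0.8214; solve J* = V/(n·D) for n: n = V/(J*·D) = 51.51/(0.8214 × 2.405) = 26.074847 rev/s
rpm = 60·n = 1564.490827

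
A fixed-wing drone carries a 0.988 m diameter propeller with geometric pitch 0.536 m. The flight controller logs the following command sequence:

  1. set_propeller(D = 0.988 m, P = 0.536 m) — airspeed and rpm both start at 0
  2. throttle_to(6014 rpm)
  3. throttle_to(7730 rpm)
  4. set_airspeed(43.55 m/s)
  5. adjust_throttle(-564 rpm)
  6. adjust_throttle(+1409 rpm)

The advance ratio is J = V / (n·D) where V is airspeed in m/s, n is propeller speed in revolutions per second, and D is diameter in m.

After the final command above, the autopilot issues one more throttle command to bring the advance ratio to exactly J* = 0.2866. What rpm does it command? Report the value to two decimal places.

set_propeller: D = 0.988 m, P = 0.536 m (p = P/D = 0.542510); state ← (V=0, rpm=0)
throttle_to(6014): rpm ← 6014
throttle_to(7730): rpm ← 7730
set_airspeed(43.55): V ← 43.55 m/s
adjust_throttle(-564): rpm ← 7730 -564 = 7166
adjust_throttle(+1409): rpm ← 7166 +1409 = 8575
final state: V = 43.55 m/s, rpm = 8575 → n = rpm/60 = 142.916667 rev/s
target J* = 0.2866; solve J* = V/(n·D) for n: n = V/(J*·D) = 43.55/(0.2866 × 0.988) = 153.799537 rev/s
rpm = 60·n = 9227.972233

rpm = 9227.97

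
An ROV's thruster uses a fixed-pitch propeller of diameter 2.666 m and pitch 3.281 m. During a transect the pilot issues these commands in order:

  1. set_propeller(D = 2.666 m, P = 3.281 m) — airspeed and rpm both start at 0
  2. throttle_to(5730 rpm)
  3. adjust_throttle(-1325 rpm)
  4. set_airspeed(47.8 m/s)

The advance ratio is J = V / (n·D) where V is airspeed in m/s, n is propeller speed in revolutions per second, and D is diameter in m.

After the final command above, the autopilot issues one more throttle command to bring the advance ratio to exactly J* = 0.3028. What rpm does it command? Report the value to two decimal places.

set_propeller: D = 2.666 m, P = 3.281 m (p = P/D = 1.230683); state ← (V=0, rpm=0)
throttle_to(5730): rpm ← 5730
adjust_throttle(-1325): rpm ← 5730 -1325 = 4405
set_airspeed(47.8): V ← 47.8 m/s
final state: V = 47.8 m/s, rpm = 4405 → n = rpm/60 = 73.416667 rev/s
target J* = 0.3028; solve J* = V/(n·D) for n: n = V/(J*·D) = 47.8/(0.3028 × 2.666) = 59.212293 rev/s
rpm = 60·n = 3552.737590

rpm = 3552.74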